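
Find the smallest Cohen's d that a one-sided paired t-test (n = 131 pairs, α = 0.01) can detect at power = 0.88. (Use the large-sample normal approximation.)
d ≈ 0.31

Minimum detectable effect (paired t-test, normal approximation):
d = (z_α + z_β) / √n
d = (2.326 + 1.175) / √131
d = 3.501 / 11.446
d ≈ 0.31

By Cohen's convention (0.2 small / 0.5 medium / 0.8 large): small effect.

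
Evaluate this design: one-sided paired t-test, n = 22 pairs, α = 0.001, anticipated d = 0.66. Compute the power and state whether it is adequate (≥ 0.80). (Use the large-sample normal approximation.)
Power ≈ 0.50; the study is underpowered (power < 0.80)

Power calculation (paired t-test, normal approximation):
z_β = d · √n - z_α
z_β = 0.66 · √22 - 3.090
z_β = 0.66 · 4.690 - 3.090
z_β = 0.005

Power = Φ(z_β) = Φ(0.005) ≈ 0.502

Effect size d = 0.66 is medium by Cohen's convention (0.2/0.5/0.8).

Threshold: power ≥ 0.80 is conventionally adequate.
Power ≈ 0.50 → the study is underpowered (power < 0.80).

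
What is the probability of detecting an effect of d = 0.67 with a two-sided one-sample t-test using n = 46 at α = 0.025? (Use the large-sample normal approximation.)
Power ≈ 0.99

Power calculation (one-sample t-test, normal approximation):
z_β = d · √n - z_{α/2}
z_β = 0.67 · √46 - 2.241
z_β = 0.67 · 6.782 - 2.241
z_β = 2.303

Power = Φ(z_β) = Φ(2.303) ≈ 0.989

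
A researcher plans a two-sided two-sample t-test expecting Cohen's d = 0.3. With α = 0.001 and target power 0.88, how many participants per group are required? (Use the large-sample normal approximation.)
n = 444 per group

Sample size formula (two-sample t-test, normal approximation):
n = 2 · ((z_{α/2} + z_β) / d)²

z_{α/2} = 3.291 (for α = 0.001, two-sided)
z_β = 1.175 (for power = 0.88)
d = 0.3

n = 2 · ((3.291 + 1.175) / 0.3)²
n = 2 · (14.887)²
n ≈ 443.25
Round up to the next whole number: n = 444 per group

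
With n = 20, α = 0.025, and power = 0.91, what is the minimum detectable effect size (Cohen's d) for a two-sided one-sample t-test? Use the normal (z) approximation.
d ≈ 0.80

Minimum detectable effect (one-sample t-test, normal approximation):
d = (z_{α/2} + z_β) / √n
d = (2.241 + 1.341) / √20
d = 3.582 / 4.472
d ≈ 0.80

By Cohen's convention (0.2 small / 0.5 medium / 0.8 large): large effect.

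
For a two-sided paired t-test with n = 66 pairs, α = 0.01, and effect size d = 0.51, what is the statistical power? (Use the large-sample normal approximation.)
Power ≈ 0.94

Power calculation (paired t-test, normal approximation):
z_β = d · √n - z_{α/2}
z_β = 0.51 · √66 - 2.576
z_β = 0.51 · 8.124 - 2.576
z_β = 1.567

Power = Φ(z_β) = Φ(1.567) ≈ 0.941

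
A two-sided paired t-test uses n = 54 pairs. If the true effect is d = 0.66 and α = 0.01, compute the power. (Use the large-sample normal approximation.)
Power ≈ 0.99

Power calculation (paired t-test, normal approximation):
z_β = d · √n - z_{α/2}
z_β = 0.66 · √54 - 2.576
z_β = 0.66 · 7.348 - 2.576
z_β = 2.274

Power = Φ(z_β) = Φ(2.274) ≈ 0.989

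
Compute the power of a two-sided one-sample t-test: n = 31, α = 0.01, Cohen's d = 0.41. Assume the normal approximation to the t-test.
Power ≈ 0.38

Power calculation (one-sample t-test, normal approximation):
z_β = d · √n - z_{α/2}
z_β = 0.41 · √31 - 2.576
z_β = 0.41 · 5.568 - 2.576
z_β = -0.293

Power = Φ(z_β) = Φ(-0.293) ≈ 0.385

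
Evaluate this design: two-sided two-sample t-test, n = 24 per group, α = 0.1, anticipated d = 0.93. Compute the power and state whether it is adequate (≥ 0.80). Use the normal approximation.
Power ≈ 0.94; the study is adequately powered (power ≥ 0.80)

Power calculation (two-sample t-test, normal approximation):
z_β = d · √(n/2) - z_{α/2}
z_β = 0.93 · √(24/2) - 1.645
z_β = 0.93 · 3.464 - 1.645
z_β = 1.577

Power = Φ(z_β) = Φ(1.577) ≈ 0.943

Effect size d = 0.93 is large by Cohen's convention (0.2/0.5/0.8).

Threshold: power ≥ 0.80 is conventionally adequate.
Power ≈ 0.94 → the study is adequately powered (power ≥ 0.80).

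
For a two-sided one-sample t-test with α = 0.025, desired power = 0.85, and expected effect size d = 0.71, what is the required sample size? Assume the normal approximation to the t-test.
n = 22

Sample size formula (one-sample t-test, normal approximation):
n = ((z_{α/2} + z_β) / d)²

z_{α/2} = 2.241 (for α = 0.025, two-sided)
z_β = 1.036 (for power = 0.85)
d = 0.71

n = ((2.241 + 1.036) / 0.71)²
n = (4.615)²
n ≈ 21.30
Round up to the next whole number: n = 22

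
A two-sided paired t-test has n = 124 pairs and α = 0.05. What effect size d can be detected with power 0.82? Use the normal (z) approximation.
d ≈ 0.26

Minimum detectable effect (paired t-test, normal approximation):
d = (z_{α/2} + z_β) / √n
d = (1.960 + 0.915) / √124
d = 2.875 / 11.136
d ≈ 0.26

By Cohen's convention (0.2 small / 0.5 medium / 0.8 large): small effect.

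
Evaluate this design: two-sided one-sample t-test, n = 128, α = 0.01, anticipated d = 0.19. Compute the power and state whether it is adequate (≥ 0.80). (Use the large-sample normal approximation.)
Power ≈ 0.33; the study is underpowered (power < 0.80)

Power calculation (one-sample t-test, normal approximation):
z_β = d · √n - z_{α/2}
z_β = 0.19 · √128 - 2.576
z_β = 0.19 · 11.314 - 2.576
z_β = -0.426

Power = Φ(z_β) = Φ(-0.426) ≈ 0.335

Effect size d = 0.19 is very small by Cohen's convention (0.2/0.5/0.8).

Threshold: power ≥ 0.80 is conventionally adequate.
Power ≈ 0.33 → the study is underpowered (power < 0.80).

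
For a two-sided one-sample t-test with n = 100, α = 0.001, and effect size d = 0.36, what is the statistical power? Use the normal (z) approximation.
Power ≈ 0.62

Power calculation (one-sample t-test, normal approximation):
z_β = d · √n - z_{α/2}
z_β = 0.36 · √100 - 3.291
z_β = 0.36 · 10.000 - 3.291
z_β = 0.309

Power = Φ(z_β) = Φ(0.309) ≈ 0.622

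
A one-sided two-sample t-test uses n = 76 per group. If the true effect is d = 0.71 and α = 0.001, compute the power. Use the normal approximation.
Power ≈ 0.90

Power calculation (two-sample t-test, normal approximation):
z_β = d · √(n/2) - z_α
z_β = 0.71 · √(76/2) - 3.090
z_β = 0.71 · 6.164 - 3.090
z_β = 1.287

Power = Φ(z_β) = Φ(1.287) ≈ 0.901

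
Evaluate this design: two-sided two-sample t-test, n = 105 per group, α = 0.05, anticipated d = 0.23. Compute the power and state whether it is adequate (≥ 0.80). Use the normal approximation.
Power ≈ 0.38; the study is underpowered (power < 0.80)

Power calculation (two-sample t-test, normal approximation):
z_β = d · √(n/2) - z_{α/2}
z_β = 0.23 · √(105/2) - 1.960
z_β = 0.23 · 7.246 - 1.960
z_β = -0.293

Power = Φ(z_β) = Φ(-0.293) ≈ 0.385

Effect size d = 0.23 is small by Cohen's convention (0.2/0.5/0.8).

Threshold: power ≥ 0.80 is conventionally adequate.
Power ≈ 0.38 → the study is underpowered (power < 0.80).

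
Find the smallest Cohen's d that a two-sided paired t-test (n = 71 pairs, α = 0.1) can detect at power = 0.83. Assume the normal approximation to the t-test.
d ≈ 0.31

Minimum detectable effect (paired t-test, normal approximation):
d = (z_{α/2} + z_β) / √n
d = (1.645 + 0.954) / √71
d = 2.599 / 8.426
d ≈ 0.31

By Cohen's convention (0.2 small / 0.5 medium / 0.8 large): small effect.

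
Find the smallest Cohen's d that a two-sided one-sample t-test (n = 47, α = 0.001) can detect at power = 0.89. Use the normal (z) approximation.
d ≈ 0.66

Minimum detectable effect (one-sample t-test, normal approximation):
d = (z_{α/2} + z_β) / √n
d = (3.291 + 1.227) / √47
d = 4.517 / 6.856
d ≈ 0.66

By Cohen's convention (0.2 small / 0.5 medium / 0.8 large): medium effect.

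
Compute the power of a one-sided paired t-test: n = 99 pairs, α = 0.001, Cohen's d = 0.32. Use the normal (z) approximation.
Power ≈ 0.54

Power calculation (paired t-test, normal approximation):
z_β = d · √n - z_α
z_β = 0.32 · √99 - 3.090
z_β = 0.32 · 9.950 - 3.090
z_β = 0.094

Power = Φ(z_β) = Φ(0.094) ≈ 0.537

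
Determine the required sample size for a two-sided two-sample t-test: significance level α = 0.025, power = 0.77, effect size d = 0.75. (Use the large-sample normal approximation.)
n = 32 per group

Sample size formula (two-sample t-test, normal approximation):
n = 2 · ((z_{α/2} + z_β) / d)²

z_{α/2} = 2.241 (for α = 0.025, two-sided)
z_β = 0.739 (for power = 0.77)
d = 0.75

n = 2 · ((2.241 + 0.739) / 0.75)²
n = 2 · (3.973)²
n ≈ 31.57
Round up to the next whole number: n = 32 per group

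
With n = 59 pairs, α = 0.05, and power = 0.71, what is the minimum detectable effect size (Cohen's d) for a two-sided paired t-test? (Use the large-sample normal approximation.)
d ≈ 0.33

Minimum detectable effect (paired t-test, normal approximation):
d = (z_{α/2} + z_β) / √n
d = (1.960 + 0.553) / √59
d = 2.513 / 7.681
d ≈ 0.33

By Cohen's convention (0.2 small / 0.5 medium / 0.8 large): small effect.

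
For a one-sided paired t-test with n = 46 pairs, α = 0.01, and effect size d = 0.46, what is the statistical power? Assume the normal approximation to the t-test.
Power ≈ 0.79

Power calculation (paired t-test, normal approximation):
z_β = d · √n - z_α
z_β = 0.46 · √46 - 2.326
z_β = 0.46 · 6.782 - 2.326
z_β = 0.794

Power = Φ(z_β) = Φ(0.794) ≈ 0.786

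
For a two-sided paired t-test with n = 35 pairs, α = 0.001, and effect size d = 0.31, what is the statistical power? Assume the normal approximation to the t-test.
Power ≈ 0.07

Power calculation (paired t-test, normal approximation):
z_β = d · √n - z_{α/2}
z_β = 0.31 · √35 - 3.291
z_β = 0.31 · 5.916 - 3.291
z_β = -1.457

Power = Φ(z_β) = Φ(-1.457) ≈ 0.073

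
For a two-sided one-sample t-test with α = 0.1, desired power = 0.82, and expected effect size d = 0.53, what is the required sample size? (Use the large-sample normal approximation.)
n = 24

Sample size formula (one-sample t-test, normal approximation):
n = ((z_{α/2} + z_β) / d)²

z_{α/2} = 1.645 (for α = 0.1, two-sided)
z_β = 0.915 (for power = 0.82)
d = 0.53

n = ((1.645 + 0.915) / 0.53)²
n = (4.830)²
n ≈ 23.33
Round up to the next whole number: n = 24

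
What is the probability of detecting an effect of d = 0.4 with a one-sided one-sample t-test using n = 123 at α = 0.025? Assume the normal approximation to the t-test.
Power ≈ 0.99

Power calculation (one-sample t-test, normal approximation):
z_β = d · √n - z_α
z_β = 0.4 · √123 - 1.960
z_β = 0.4 · 11.091 - 1.960
z_β = 2.476

Power = Φ(z_β) = Φ(2.476) ≈ 0.993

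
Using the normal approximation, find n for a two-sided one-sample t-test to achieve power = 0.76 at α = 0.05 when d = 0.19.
n = 197

Sample size formula (one-sample t-test, normal approximation):
n = ((z_{α/2} + z_β) / d)²

z_{α/2} = 1.960 (for α = 0.05, two-sided)
z_β = 0.706 (for power = 0.76)
d = 0.19

n = ((1.960 + 0.706) / 0.19)²
n = (14.032)²
n ≈ 196.90
Round up to the next whole number: n = 197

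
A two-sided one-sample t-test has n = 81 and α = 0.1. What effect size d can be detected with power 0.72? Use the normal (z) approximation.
d ≈ 0.25

Minimum detectable effect (one-sample t-test, normal approximation):
d = (z_{α/2} + z_β) / √n
d = (1.645 + 0.583) / √81
d = 2.228 / 9.000
d ≈ 0.25

By Cohen's convention (0.2 small / 0.5 medium / 0.8 large): small effect.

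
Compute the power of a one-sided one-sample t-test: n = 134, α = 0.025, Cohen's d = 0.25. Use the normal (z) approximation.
Power ≈ 0.82

Power calculation (one-sample t-test, normal approximation):
z_β = d · √n - z_α
z_β = 0.25 · √134 - 1.960
z_β = 0.25 · 11.576 - 1.960
z_β = 0.934

Power = Φ(z_β) = Φ(0.934) ≈ 0.825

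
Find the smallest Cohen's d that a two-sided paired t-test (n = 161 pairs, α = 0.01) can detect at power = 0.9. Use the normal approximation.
d ≈ 0.30

Minimum detectable effect (paired t-test, normal approximation):
d = (z_{α/2} + z_β) / √n
d = (2.576 + 1.282) / √161
d = 3.857 / 12.689
d ≈ 0.30

By Cohen's convention (0.2 small / 0.5 medium / 0.8 large): small effect.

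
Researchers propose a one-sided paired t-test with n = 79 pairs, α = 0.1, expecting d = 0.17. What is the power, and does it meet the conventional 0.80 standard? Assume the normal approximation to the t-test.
Power ≈ 0.59; the study is underpowered (power < 0.80)

Power calculation (paired t-test, normal approximation):
z_β = d · √n - z_α
z_β = 0.17 · √79 - 1.282
z_β = 0.17 · 8.888 - 1.282
z_β = 0.229

Power = Φ(z_β) = Φ(0.229) ≈ 0.591

Effect size d = 0.17 is very small by Cohen's convention (0.2/0.5/0.8).

Threshold: power ≥ 0.80 is conventionally adequate.
Power ≈ 0.59 → the study is underpowered (power < 0.80).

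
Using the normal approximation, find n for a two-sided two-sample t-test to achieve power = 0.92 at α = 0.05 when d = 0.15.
n = 1007 per group

Sample size formula (two-sample t-test, normal approximation):
n = 2 · ((z_{α/2} + z_β) / d)²

z_{α/2} = 1.960 (for α = 0.05, two-sided)
z_β = 1.405 (for power = 0.92)
d = 0.15

n = 2 · ((1.960 + 1.405) / 0.15)²
n = 2 · (22.433)²
n ≈ 1006.48
Round up to the next whole number: n = 1007 per group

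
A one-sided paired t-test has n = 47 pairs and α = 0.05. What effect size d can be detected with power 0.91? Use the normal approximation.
d ≈ 0.44

Minimum detectable effect (paired t-test, normal approximation):
d = (z_α + z_β) / √n
d = (1.645 + 1.341) / √47
d = 2.986 / 6.856
d ≈ 0.44

By Cohen's convention (0.2 small / 0.5 medium / 0.8 large): small effect.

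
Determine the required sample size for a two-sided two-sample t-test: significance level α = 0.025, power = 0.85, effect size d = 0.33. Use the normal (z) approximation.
n = 198 per group

Sample size formula (two-sample t-test, normal approximation):
n = 2 · ((z_{α/2} + z_β) / d)²

z_{α/2} = 2.241 (for α = 0.025, two-sided)
z_β = 1.036 (for power = 0.85)
d = 0.33

n = 2 · ((2.241 + 1.036) / 0.33)²
n = 2 · (9.930)²
n ≈ 197.21
Round up to the next whole number: n = 198 per group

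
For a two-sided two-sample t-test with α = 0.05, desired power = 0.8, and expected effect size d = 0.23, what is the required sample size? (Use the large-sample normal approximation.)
n = 297 per group

Sample size formula (two-sample t-test, normal approximation):
n = 2 · ((z_{α/2} + z_β) / d)²

z_{α/2} = 1.960 (for α = 0.05, two-sided)
z_β = 0.842 (for power = 0.8)
d = 0.23

n = 2 · ((1.960 + 0.842) / 0.23)²
n = 2 · (12.183)²
n ≈ 296.85
Round up to the next whole number: n = 297 per group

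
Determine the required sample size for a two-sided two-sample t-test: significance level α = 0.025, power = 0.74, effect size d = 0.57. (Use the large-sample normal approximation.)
n = 52 per group

Sample size formula (two-sample t-test, normal approximation):
n = 2 · ((z_{α/2} + z_β) / d)²

z_{α/2} = 2.241 (for α = 0.025, two-sided)
z_β = 0.643 (for power = 0.74)
d = 0.57

n = 2 · ((2.241 + 0.643) / 0.57)²
n = 2 · (5.060)²
n ≈ 51.21
Round up to the next whole number: n = 52 per group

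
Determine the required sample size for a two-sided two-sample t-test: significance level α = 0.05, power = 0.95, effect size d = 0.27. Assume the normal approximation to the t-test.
n = 357 per group

Sample size formula (two-sample t-test, normal approximation):
n = 2 · ((z_{α/2} + z_β) / d)²

z_{α/2} = 1.960 (for α = 0.05, two-sided)
z_β = 1.645 (for power = 0.95)
d = 0.27

n = 2 · ((1.960 + 1.645) / 0.27)²
n = 2 · (13.352)²
n ≈ 356.55
Round up to the next whole number: n = 357 per group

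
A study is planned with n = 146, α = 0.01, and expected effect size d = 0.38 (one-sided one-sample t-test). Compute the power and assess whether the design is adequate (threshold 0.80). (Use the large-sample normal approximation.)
Power ≈ 0.99; the study is adequately powered (power ≥ 0.80)

Power calculation (one-sample t-test, normal approximation):
z_β = d · √n - z_α
z_β = 0.38 · √146 - 2.326
z_β = 0.38 · 12.083 - 2.326
z_β = 2.265

Power = Φ(z_β) = Φ(2.265) ≈ 0.988

Effect size d = 0.38 is small by Cohen's convention (0.2/0.5/0.8).

Threshold: power ≥ 0.80 is conventionally adequate.
Power ≈ 0.99 → the study is adequately powered (power ≥ 0.80).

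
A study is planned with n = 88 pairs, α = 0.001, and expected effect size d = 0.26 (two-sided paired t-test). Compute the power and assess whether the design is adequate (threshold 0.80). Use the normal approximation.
Power ≈ 0.20; the study is underpowered (power < 0.80)

Power calculation (paired t-test, normal approximation):
z_β = d · √n - z_{α/2}
z_β = 0.26 · √88 - 3.291
z_β = 0.26 · 9.381 - 3.291
z_β = -0.852

Power = Φ(z_β) = Φ(-0.852) ≈ 0.197

Effect size d = 0.26 is small by Cohen's convention (0.2/0.5/0.8).

Threshold: power ≥ 0.80 is conventionally adequate.
Power ≈ 0.20 → the study is underpowered (power < 0.80).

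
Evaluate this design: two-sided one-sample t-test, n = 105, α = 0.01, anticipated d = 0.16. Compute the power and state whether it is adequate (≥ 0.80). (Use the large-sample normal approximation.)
Power ≈ 0.17; the study is underpowered (power < 0.80)

Power calculation (one-sample t-test, normal approximation):
z_β = d · √n - z_{α/2}
z_β = 0.16 · √105 - 2.576
z_β = 0.16 · 10.247 - 2.576
z_β = -0.936

Power = Φ(z_β) = Φ(-0.936) ≈ 0.175

Effect size d = 0.16 is very small by Cohen's convention (0.2/0.5/0.8).

Threshold: power ≥ 0.80 is conventionally adequate.
Power ≈ 0.17 → the study is underpowered (power < 0.80).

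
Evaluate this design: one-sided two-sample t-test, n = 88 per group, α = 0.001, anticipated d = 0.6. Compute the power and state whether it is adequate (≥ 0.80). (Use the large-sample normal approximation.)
Power ≈ 0.81; the study is adequately powered (power ≥ 0.80)

Power calculation (two-sample t-test, normal approximation):
z_β = d · √(n/2) - z_α
z_β = 0.6 · √(88/2) - 3.090
z_β = 0.6 · 6.633 - 3.090
z_β = 0.890

Power = Φ(z_β) = Φ(0.890) ≈ 0.813

Effect size d = 0.6 is medium by Cohen's convention (0.2/0.5/0.8).

Threshold: power ≥ 0.80 is conventionally adequate.
Power ≈ 0.81 → the study is adequately powered (power ≥ 0.80).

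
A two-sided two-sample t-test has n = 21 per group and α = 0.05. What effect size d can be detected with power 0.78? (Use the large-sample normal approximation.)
d ≈ 0.84

Minimum detectable effect (two-sample t-test, normal approximation):
d = (z_{α/2} + z_β) / √(n/2)
d = (1.960 + 0.772) / √(21/2)
d = 2.732 / 3.240
d ≈ 0.84

By Cohen's convention (0.2 small / 0.5 medium / 0.8 large): large effect.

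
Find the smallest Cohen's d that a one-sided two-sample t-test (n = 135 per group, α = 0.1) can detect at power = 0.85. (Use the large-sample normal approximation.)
d ≈ 0.28

Minimum detectable effect (two-sample t-test, normal approximation):
d = (z_α + z_β) / √(n/2)
d = (1.282 + 1.036) / √(135/2)
d = 2.318 / 8.216
d ≈ 0.28

By Cohen's convention (0.2 small / 0.5 medium / 0.8 large): small effect.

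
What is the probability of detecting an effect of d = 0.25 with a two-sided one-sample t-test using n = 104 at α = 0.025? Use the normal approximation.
Power ≈ 0.62

Power calculation (one-sample t-test, normal approximation):
z_β = d · √n - z_{α/2}
z_β = 0.25 · √104 - 2.241
z_β = 0.25 · 10.198 - 2.241
z_β = 0.308

Power = Φ(z_β) = Φ(0.308) ≈ 0.621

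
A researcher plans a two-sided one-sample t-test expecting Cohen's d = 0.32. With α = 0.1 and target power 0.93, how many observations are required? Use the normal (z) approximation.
n = 96

Sample size formula (one-sample t-test, normal approximation):
n = ((z_{α/2} + z_β) / d)²

z_{α/2} = 1.645 (for α = 0.1, two-sided)
z_β = 1.476 (for power = 0.93)
d = 0.32

n = ((1.645 + 1.476) / 0.32)²
n = (9.753)²
n ≈ 95.12
Round up to the next whole number: n = 96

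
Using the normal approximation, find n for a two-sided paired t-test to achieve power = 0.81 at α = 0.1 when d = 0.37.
n = 47 pairs

Sample size formula (paired t-test, normal approximation):
n = ((z_{α/2} + z_β) / d)²

z_{α/2} = 1.645 (for α = 0.1, two-sided)
z_β = 0.878 (for power = 0.81)
d = 0.37

n = ((1.645 + 0.878) / 0.37)²
n = (6.819)²
n ≈ 46.50
Round up to the next whole number: n = 47 pairs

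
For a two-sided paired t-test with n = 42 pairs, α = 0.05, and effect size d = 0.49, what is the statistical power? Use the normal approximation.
Power ≈ 0.89

Power calculation (paired t-test, normal approximation):
z_β = d · √n - z_{α/2}
z_β = 0.49 · √42 - 1.960
z_β = 0.49 · 6.481 - 1.960
z_β = 1.216

Power = Φ(z_β) = Φ(1.216) ≈ 0.888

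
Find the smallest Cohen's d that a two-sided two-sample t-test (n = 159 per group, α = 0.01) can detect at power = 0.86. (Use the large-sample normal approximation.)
d ≈ 0.41

Minimum detectable effect (two-sample t-test, normal approximation):
d = (z_{α/2} + z_β) / √(n/2)
d = (2.576 + 1.080) / √(159/2)
d = 3.656 / 8.916
d ≈ 0.41

By Cohen's convention (0.2 small / 0.5 medium / 0.8 large): small effect.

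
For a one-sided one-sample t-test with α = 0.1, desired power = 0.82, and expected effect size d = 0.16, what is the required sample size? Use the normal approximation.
n = 189

Sample size formula (one-sample t-test, normal approximation):
n = ((z_α + z_β) / d)²

z_α = 1.282 (for α = 0.1, one-sided)
z_β = 0.915 (for power = 0.82)
d = 0.16

n = ((1.282 + 0.915) / 0.16)²
n = (13.731)²
n ≈ 188.54
Round up to the next whole number: n = 189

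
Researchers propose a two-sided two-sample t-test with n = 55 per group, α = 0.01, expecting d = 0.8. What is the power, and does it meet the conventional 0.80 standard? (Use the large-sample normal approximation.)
Power ≈ 0.95; the study is adequately powered (power ≥ 0.80)

Power calculation (two-sample t-test, normal approximation):
z_β = d · √(n/2) - z_{α/2}
z_β = 0.8 · √(55/2) - 2.576
z_β = 0.8 · 5.244 - 2.576
z_β = 1.619

Power = Φ(z_β) = Φ(1.619) ≈ 0.947

Effect size d = 0.8 is large by Cohen's convention (0.2/0.5/0.8).

Threshold: power ≥ 0.80 is conventionally adequate.
Power ≈ 0.95 → the study is adequately powered (power ≥ 0.80).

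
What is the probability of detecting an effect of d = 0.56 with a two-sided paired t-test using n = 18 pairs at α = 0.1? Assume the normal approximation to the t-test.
Power ≈ 0.77

Power calculation (paired t-test, normal approximation):
z_β = d · √n - z_{α/2}
z_β = 0.56 · √18 - 1.645
z_β = 0.56 · 4.243 - 1.645
z_β = 0.731

Power = Φ(z_β) = Φ(0.731) ≈ 0.768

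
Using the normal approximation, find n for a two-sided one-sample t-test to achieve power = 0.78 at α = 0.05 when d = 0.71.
n = 15

Sample size formula (one-sample t-test, normal approximation):
n = ((z_{α/2} + z_β) / d)²

z_{α/2} = 1.960 (for α = 0.05, two-sided)
z_β = 0.772 (for power = 0.78)
d = 0.71

n = ((1.960 + 0.772) / 0.71)²
n = (3.848)²
n ≈ 14.81
Round up to the next whole number: n = 15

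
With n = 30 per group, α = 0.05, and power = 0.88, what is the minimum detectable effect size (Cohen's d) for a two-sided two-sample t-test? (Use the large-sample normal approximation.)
d ≈ 0.81

Minimum detectable effect (two-sample t-test, normal approximation):
d = (z_{α/2} + z_β) / √(n/2)
d = (1.960 + 1.175) / √(30/2)
d = 3.135 / 3.873
d ≈ 0.81

By Cohen's convention (0.2 small / 0.5 medium / 0.8 large): large effect.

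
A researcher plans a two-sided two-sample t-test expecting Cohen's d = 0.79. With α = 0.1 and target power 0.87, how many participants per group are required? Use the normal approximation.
n = 25 per group

Sample size formula (two-sample t-test, normal approximation):
n = 2 · ((z_{α/2} + z_β) / d)²

z_{α/2} = 1.645 (for α = 0.1, two-sided)
z_β = 1.126 (for power = 0.87)
d = 0.79

n = 2 · ((1.645 + 1.126) / 0.79)²
n = 2 · (3.508)²
n ≈ 24.61
Round up to the next whole number: n = 25 per group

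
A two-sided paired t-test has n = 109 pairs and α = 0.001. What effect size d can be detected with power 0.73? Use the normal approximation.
d ≈ 0.37

Minimum detectable effect (paired t-test, normal approximation):
d = (z_{α/2} + z_β) / √n
d = (3.291 + 0.613) / √109
d = 3.903 / 10.440
d ≈ 0.37

By Cohen's convention (0.2 small / 0.5 medium / 0.8 large): small effect.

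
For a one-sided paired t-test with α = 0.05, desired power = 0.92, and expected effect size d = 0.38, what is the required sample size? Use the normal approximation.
n = 65 pairs

Sample size formula (paired t-test, normal approximation):
n = ((z_α + z_β) / d)²

z_α = 1.645 (for α = 0.05, one-sided)
z_β = 1.405 (for power = 0.92)
d = 0.38

n = ((1.645 + 1.405) / 0.38)²
n = (8.026)²
n ≈ 64.42
Round up to the next whole number: n = 65 pairs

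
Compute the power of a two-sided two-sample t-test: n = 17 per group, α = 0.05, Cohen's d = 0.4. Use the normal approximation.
Power ≈ 0.21

Power calculation (two-sample t-test, normal approximation):
z_β = d · √(n/2) - z_{α/2}
z_β = 0.4 · √(17/2) - 1.960
z_β = 0.4 · 2.915 - 1.960
z_β = -0.794

Power = Φ(z_β) = Φ(-0.794) ≈ 0.214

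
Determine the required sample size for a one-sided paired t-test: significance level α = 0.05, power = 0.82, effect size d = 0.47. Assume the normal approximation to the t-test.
n = 30 pairs

Sample size formula (paired t-test, normal approximation):
n = ((z_α + z_β) / d)²

z_α = 1.645 (for α = 0.05, one-sided)
z_β = 0.915 (for power = 0.82)
d = 0.47

n = ((1.645 + 0.915) / 0.47)²
n = (5.447)²
n ≈ 29.67
Round up to the next whole number: n = 30 pairs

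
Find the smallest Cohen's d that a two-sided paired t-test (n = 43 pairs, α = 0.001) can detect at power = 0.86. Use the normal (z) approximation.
d ≈ 0.67

Minimum detectable effect (paired t-test, normal approximation):
d = (z_{α/2} + z_β) / √n
d = (3.291 + 1.080) / √43
d = 4.371 / 6.557
d ≈ 0.67

By Cohen's convention (0.2 small / 0.5 medium / 0.8 large): medium effect.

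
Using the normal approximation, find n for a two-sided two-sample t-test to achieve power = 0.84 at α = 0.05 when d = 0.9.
n = 22 per group

Sample size formula (two-sample t-test, normal approximation):
n = 2 · ((z_{α/2} + z_β) / d)²

z_{α/2} = 1.960 (for α = 0.05, two-sided)
z_β = 0.994 (for power = 0.84)
d = 0.9

n = 2 · ((1.960 + 0.994) / 0.9)²
n = 2 · (3.282)²
n ≈ 21.54
Round up to the next whole number: n = 22 per group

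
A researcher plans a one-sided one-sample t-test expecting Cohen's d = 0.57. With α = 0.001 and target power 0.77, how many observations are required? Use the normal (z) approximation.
n = 46

Sample size formula (one-sample t-test, normal approximation):
n = ((z_α + z_β) / d)²

z_α = 3.090 (for α = 0.001, one-sided)
z_β = 0.739 (for power = 0.77)
d = 0.57

n = ((3.090 + 0.739) / 0.57)²
n = (6.718)²
n ≈ 45.13
Round up to the next whole number: n = 46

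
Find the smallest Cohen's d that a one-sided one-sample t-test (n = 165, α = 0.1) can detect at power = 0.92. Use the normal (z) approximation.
d ≈ 0.21

Minimum detectable effect (one-sample t-test, normal approximation):
d = (z_α + z_β) / √n
d = (1.282 + 1.405) / √165
d = 2.687 / 12.845
d ≈ 0.21

By Cohen's convention (0.2 small / 0.5 medium / 0.8 large): small effect.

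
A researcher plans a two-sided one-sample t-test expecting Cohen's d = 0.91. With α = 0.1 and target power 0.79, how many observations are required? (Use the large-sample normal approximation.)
n = 8

Sample size formula (one-sample t-test, normal approximation):
n = ((z_{α/2} + z_β) / d)²

z_{α/2} = 1.645 (for α = 0.1, two-sided)
z_β = 0.806 (for power = 0.79)
d = 0.91

n = ((1.645 + 0.806) / 0.91)²
n = (2.693)²
n ≈ 7.25
Round up to the next whole number: n = 8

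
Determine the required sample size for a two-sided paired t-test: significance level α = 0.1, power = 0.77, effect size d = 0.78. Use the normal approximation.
n = 10 pairs

Sample size formula (paired t-test, normal approximation):
n = ((z_{α/2} + z_β) / d)²

z_{α/2} = 1.645 (for α = 0.1, two-sided)
z_β = 0.739 (for power = 0.77)
d = 0.78

n = ((1.645 + 0.739) / 0.78)²
n = (3.056)²
n ≈ 9.34
Round up to the next whole number: n = 10 pairs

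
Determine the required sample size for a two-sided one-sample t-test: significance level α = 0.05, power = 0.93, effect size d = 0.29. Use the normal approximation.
n = 141

Sample size formula (one-sample t-test, normal approximation):
n = ((z_{α/2} + z_β) / d)²

z_{α/2} = 1.960 (for α = 0.05, two-sided)
z_β = 1.476 (for power = 0.93)
d = 0.29

n = ((1.960 + 1.476) / 0.29)²
n = (11.848)²
n ≈ 140.38
Round up to the next whole number: n = 141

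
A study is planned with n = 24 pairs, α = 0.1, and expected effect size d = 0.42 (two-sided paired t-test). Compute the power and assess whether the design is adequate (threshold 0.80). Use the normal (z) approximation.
Power ≈ 0.66; the study is underpowered (power < 0.80)

Power calculation (paired t-test, normal approximation):
z_β = d · √n - z_{α/2}
z_β = 0.42 · √24 - 1.645
z_β = 0.42 · 4.899 - 1.645
z_β = 0.413

Power = Φ(z_β) = Φ(0.413) ≈ 0.660

Effect size d = 0.42 is small by Cohen's convention (0.2/0.5/0.8).

Threshold: power ≥ 0.80 is conventionally adequate.
Power ≈ 0.66 → the study is underpowered (power < 0.80).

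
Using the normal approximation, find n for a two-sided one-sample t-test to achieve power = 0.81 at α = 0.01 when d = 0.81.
n = 19

Sample size formula (one-sample t-test, normal approximation):
n = ((z_{α/2} + z_β) / d)²

z_{α/2} = 2.576 (for α = 0.01, two-sided)
z_β = 0.878 (for power = 0.81)
d = 0.81

n = ((2.576 + 0.878) / 0.81)²
n = (4.264)²
n ≈ 18.18
Round up to the next whole number: n = 19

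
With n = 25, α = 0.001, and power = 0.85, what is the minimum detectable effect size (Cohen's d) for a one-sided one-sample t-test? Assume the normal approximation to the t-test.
d ≈ 0.83

Minimum detectable effect (one-sample t-test, normal approximation):
d = (z_α + z_β) / √n
d = (3.090 + 1.036) / √25
d = 4.127 / 5.000
d ≈ 0.83

By Cohen's convention (0.2 small / 0.5 medium / 0.8 large): large effect.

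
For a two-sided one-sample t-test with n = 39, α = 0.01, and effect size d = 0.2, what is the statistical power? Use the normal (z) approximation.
Power ≈ 0.09

Power calculation (one-sample t-test, normal approximation):
z_β = d · √n - z_{α/2}
z_β = 0.2 · √39 - 2.576
z_β = 0.2 · 6.245 - 2.576
z_β = -1.327

Power = Φ(z_β) = Φ(-1.327) ≈ 0.092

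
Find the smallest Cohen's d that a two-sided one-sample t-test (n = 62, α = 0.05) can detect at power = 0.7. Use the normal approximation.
d ≈ 0.32

Minimum detectable effect (one-sample t-test, normal approximation):
d = (z_{α/2} + z_β) / √n
d = (1.960 + 0.524) / √62
d = 2.484 / 7.874
d ≈ 0.32

By Cohen's convention (0.2 small / 0.5 medium / 0.8 large): small effect.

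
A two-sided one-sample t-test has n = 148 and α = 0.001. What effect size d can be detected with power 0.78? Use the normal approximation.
d ≈ 0.33

Minimum detectable effect (one-sample t-test, normal approximation):
d = (z_{α/2} + z_β) / √n
d = (3.291 + 0.772) / √148
d = 4.063 / 12.166
d ≈ 0.33

By Cohen's convention (0.2 small / 0.5 medium / 0.8 large): small effect.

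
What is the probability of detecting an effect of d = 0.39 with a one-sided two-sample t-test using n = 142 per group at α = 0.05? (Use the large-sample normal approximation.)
Power ≈ 0.95

Power calculation (two-sample t-test, normal approximation):
z_β = d · √(n/2) - z_α
z_β = 0.39 · √(142/2) - 1.645
z_β = 0.39 · 8.426 - 1.645
z_β = 1.641

Power = Φ(z_β) = Φ(1.641) ≈ 0.950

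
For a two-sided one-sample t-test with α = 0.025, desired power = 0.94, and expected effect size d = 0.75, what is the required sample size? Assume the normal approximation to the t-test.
n = 26

Sample size formula (one-sample t-test, normal approximation):
n = ((z_{α/2} + z_β) / d)²

z_{α/2} = 2.241 (for α = 0.025, two-sided)
z_β = 1.555 (for power = 0.94)
d = 0.75

n = ((2.241 + 1.555) / 0.75)²
n = (5.061)²
n ≈ 25.61
Round up to the next whole number: n = 26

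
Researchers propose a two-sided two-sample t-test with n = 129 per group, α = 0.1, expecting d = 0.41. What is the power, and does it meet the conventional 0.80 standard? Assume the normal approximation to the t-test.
Power ≈ 0.95; the study is adequately powered (power ≥ 0.80)

Power calculation (two-sample t-test, normal approximation):
z_β = d · √(n/2) - z_{α/2}
z_β = 0.41 · √(129/2) - 1.645
z_β = 0.41 · 8.031 - 1.645
z_β = 1.648

Power = Φ(z_β) = Φ(1.648) ≈ 0.950

Effect size d = 0.41 is small by Cohen's convention (0.2/0.5/0.8).

Threshold: power ≥ 0.80 is conventionally adequate.
Power ≈ 0.95 → the study is adequately powered (power ≥ 0.80).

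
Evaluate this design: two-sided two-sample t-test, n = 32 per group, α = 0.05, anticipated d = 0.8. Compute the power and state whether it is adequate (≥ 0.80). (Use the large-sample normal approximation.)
Power ≈ 0.89; the study is adequately powered (power ≥ 0.80)

Power calculation (two-sample t-test, normal approximation):
z_β = d · √(n/2) - z_{α/2}
z_β = 0.8 · √(32/2) - 1.960
z_β = 0.8 · 4.000 - 1.960
z_β = 1.240

Power = Φ(z_β) = Φ(1.240) ≈ 0.893

Effect size d = 0.8 is large by Cohen's convention (0.2/0.5/0.8).

Threshold: power ≥ 0.80 is conventionally adequate.
Power ≈ 0.89 → the study is adequately powered (power ≥ 0.80).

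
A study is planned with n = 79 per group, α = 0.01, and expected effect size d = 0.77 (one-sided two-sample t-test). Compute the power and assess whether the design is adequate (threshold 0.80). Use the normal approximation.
Power ≈ 0.99; the study is adequately powered (power ≥ 0.80)

Power calculation (two-sample t-test, normal approximation):
z_β = d · √(n/2) - z_α
z_β = 0.77 · √(79/2) - 2.326
z_β = 0.77 · 6.285 - 2.326
z_β = 2.513

Power = Φ(z_β) = Φ(2.513) ≈ 0.994

Effect size d = 0.77 is medium by Cohen's convention (0.2/0.5/0.8).

Threshold: power ≥ 0.80 is conventionally adequate.
Power ≈ 0.99 → the study is adequately powered (power ≥ 0.80).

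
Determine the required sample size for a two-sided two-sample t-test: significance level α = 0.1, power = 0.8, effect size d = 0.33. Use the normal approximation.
n = 114 per group

Sample size formula (two-sample t-test, normal approximation):
n = 2 · ((z_{α/2} + z_β) / d)²

z_{α/2} = 1.645 (for α = 0.1, two-sided)
z_β = 0.842 (for power = 0.8)
d = 0.33

n = 2 · ((1.645 + 0.842) / 0.33)²
n = 2 · (7.536)²
n ≈ 113.58
Round up to the next whole number: n = 114 per group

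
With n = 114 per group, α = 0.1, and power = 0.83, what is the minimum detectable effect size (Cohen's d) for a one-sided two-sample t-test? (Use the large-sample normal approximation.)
d ≈ 0.30

Minimum detectable effect (two-sample t-test, normal approximation):
d = (z_α + z_β) / √(n/2)
d = (1.282 + 0.954) / √(114/2)
d = 2.236 / 7.550
d ≈ 0.30

By Cohen's convention (0.2 small / 0.5 medium / 0.8 large): small effect.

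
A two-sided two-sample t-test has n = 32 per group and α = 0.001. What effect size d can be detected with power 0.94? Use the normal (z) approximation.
d ≈ 1.21

Minimum detectable effect (two-sample t-test, normal approximation):
d = (z_{α/2} + z_β) / √(n/2)
d = (3.291 + 1.555) / √(32/2)
d = 4.845 / 4.000
d ≈ 1.21

By Cohen's convention (0.2 small / 0.5 medium / 0.8 large): large effect.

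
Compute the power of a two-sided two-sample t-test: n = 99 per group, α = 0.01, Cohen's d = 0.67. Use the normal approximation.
Power ≈ 0.98

Power calculation (two-sample t-test, normal approximation):
z_β = d · √(n/2) - z_{α/2}
z_β = 0.67 · √(99/2) - 2.576
z_β = 0.67 · 7.036 - 2.576
z_β = 2.138

Power = Φ(z_β) = Φ(2.138) ≈ 0.984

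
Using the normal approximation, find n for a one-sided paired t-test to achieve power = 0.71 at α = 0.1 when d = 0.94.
n = 4 pairs

Sample size formula (paired t-test, normal approximation):
n = ((z_α + z_β) / d)²

z_α = 1.282 (for α = 0.1, one-sided)
z_β = 0.553 (for power = 0.71)
d = 0.94

n = ((1.282 + 0.553) / 0.94)²
n = (1.952)²
n ≈ 3.81
Round up to the next whole number: n = 4 pairs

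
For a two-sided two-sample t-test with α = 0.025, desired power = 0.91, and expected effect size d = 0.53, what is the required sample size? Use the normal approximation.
n = 92 per group

Sample size formula (two-sample t-test, normal approximation):
n = 2 · ((z_{α/2} + z_β) / d)²

z_{α/2} = 2.241 (for α = 0.025, two-sided)
z_β = 1.341 (for power = 0.91)
d = 0.53

n = 2 · ((2.241 + 1.341) / 0.53)²
n = 2 · (6.758)²
n ≈ 91.34
Round up to the next whole number: n = 92 per group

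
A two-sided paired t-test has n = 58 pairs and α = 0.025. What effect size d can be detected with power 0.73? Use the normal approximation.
d ≈ 0.37

Minimum detectable effect (paired t-test, normal approximation):
d = (z_{α/2} + z_β) / √n
d = (2.241 + 0.613) / √58
d = 2.854 / 7.616
d ≈ 0.37

By Cohen's convention (0.2 small / 0.5 medium / 0.8 large): small effect.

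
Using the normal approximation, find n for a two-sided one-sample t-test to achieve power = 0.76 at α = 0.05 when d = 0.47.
n = 33

Sample size formula (one-sample t-test, normal approximation):
n = ((z_{α/2} + z_β) / d)²

z_{α/2} = 1.960 (for α = 0.05, two-sided)
z_β = 0.706 (for power = 0.76)
d = 0.47

n = ((1.960 + 0.706) / 0.47)²
n = (5.672)²
n ≈ 32.17
Round up to the next whole number: n = 33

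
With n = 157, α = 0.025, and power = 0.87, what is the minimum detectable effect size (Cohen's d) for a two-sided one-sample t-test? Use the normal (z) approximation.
d ≈ 0.27

Minimum detectable effect (one-sample t-test, normal approximation):
d = (z_{α/2} + z_β) / √n
d = (2.241 + 1.126) / √157
d = 3.368 / 12.530
d ≈ 0.27

By Cohen's convention (0.2 small / 0.5 medium / 0.8 large): small effect.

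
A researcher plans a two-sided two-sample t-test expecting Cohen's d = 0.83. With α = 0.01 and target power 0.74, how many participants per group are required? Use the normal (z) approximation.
n = 31 per group

Sample size formula (two-sample t-test, normal approximation):
n = 2 · ((z_{α/2} + z_β) / d)²

z_{α/2} = 2.576 (for α = 0.01, two-sided)
z_β = 0.643 (for power = 0.74)
d = 0.83

n = 2 · ((2.576 + 0.643) / 0.83)²
n = 2 · (3.878)²
n ≈ 30.08
Round up to the next whole number: n = 31 per group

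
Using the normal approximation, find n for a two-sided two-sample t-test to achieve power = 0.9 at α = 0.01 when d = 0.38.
n = 207 per group

Sample size formula (two-sample t-test, normal approximation):
n = 2 · ((z_{α/2} + z_β) / d)²

z_{α/2} = 2.576 (for α = 0.01, two-sided)
z_β = 1.282 (for power = 0.9)
d = 0.38

n = 2 · ((2.576 + 1.282) / 0.38)²
n = 2 · (10.153)²
n ≈ 206.17
Round up to the next whole number: n = 207 per group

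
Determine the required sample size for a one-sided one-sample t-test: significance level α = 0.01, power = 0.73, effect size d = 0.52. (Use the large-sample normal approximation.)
n = 32

Sample size formula (one-sample t-test, normal approximation):
n = ((z_α + z_β) / d)²

z_α = 2.326 (for α = 0.01, one-sided)
z_β = 0.613 (for power = 0.73)
d = 0.52

n = ((2.326 + 0.613) / 0.52)²
n = (5.652)²
n ≈ 31.95
Round up to the next whole number: n = 32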